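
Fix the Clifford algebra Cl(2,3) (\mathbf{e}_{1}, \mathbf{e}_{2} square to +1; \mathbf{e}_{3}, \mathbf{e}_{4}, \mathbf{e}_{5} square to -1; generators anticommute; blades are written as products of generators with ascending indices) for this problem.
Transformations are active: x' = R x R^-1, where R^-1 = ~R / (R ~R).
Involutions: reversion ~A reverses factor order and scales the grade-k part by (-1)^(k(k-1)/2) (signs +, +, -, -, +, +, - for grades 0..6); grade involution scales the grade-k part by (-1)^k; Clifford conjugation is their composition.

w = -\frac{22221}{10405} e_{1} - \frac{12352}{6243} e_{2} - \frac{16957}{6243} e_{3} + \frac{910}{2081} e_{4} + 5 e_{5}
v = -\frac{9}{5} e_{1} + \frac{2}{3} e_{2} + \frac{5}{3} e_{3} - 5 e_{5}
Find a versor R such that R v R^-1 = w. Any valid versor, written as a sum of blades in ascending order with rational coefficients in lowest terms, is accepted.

Key observation: q(v) = q(w) = -\frac{1807}{75} (sandwiches preserve the norm), so R = v + w = -\frac{8190}{2081} e_{1} - \frac{2730}{2081} e_{2} - \frac{2184}{2081} e_{3} + \frac{910}{2081} e_{4} works whenever it is invertible — the component of v along it is kept and (v - w)/2 reverses, sending v to w.
Answer: -\frac{8190}{2081} e_{1} - \frac{2730}{2081} e_{2} - \frac{2184}{2081} e_{3} + \frac{910}{2081} e_{4}


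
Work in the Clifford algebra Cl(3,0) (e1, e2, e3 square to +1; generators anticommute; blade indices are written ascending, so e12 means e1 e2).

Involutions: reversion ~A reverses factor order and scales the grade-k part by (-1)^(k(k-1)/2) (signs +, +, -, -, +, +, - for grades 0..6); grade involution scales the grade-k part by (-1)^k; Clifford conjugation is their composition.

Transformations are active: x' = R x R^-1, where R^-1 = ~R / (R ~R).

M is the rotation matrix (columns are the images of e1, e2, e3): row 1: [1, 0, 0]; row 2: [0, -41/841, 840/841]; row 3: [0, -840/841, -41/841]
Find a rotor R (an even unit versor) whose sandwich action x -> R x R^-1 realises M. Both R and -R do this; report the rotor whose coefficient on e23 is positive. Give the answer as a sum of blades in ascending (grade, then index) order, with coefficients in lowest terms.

Method: write R = a + b12*e12 + b13*e13 + b23*e23 with a^2 + b12^2 + b13^2 + b23^2 = 1 (so R^-1 = ~R). Expanding the columns R e_j ~R gives tr M = 4a^2 - 1 and, from the antisymmetric part, M21 - M12 = -4a*b12, M13 - M31 = 4a*b13, M32 - M23 = -4a*b23.
Here tr M = 759/841, so a^2 = (1 + tr M)/4 = 400/841 and a = ±20/29. Taking a = 20/29: M21 - M12 = 0, M13 - M31 = 0, M32 - M23 = -1680/841, giving b12 = 0, b13 = 0, b23 = 21/29, i.e. R = 20/29 + 21/29*e23.
Its e23 coefficient is already positive.
Answer: 20/29 + 21/29*e23. Key observation: the double cover Spin(3) -> SO(3) sends R and -R to the same matrix (trace 759/841 here), so the stated sign of the e23 coefficient is what selects one sheet.


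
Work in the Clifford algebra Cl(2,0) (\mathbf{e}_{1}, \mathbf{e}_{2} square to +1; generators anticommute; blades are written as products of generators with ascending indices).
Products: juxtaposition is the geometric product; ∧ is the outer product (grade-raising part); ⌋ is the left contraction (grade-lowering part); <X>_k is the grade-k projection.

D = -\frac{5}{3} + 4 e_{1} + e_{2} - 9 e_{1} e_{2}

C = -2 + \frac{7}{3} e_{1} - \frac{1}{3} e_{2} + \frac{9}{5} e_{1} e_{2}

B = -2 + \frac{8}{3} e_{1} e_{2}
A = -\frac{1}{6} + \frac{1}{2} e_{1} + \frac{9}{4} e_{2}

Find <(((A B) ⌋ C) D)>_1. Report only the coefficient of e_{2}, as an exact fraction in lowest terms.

step 1: \frac{1}{3} - 7 e_{1} - \frac{19}{6} e_{2} - \frac{4}{9} e_{1} e_{2}
step 2: -\frac{1363}{90} + \frac{583}{90} e_{1} - \frac{572}{45} e_{2} + \frac{3}{5} e_{1} e_{2}
step 3: \frac{11837}{270} - \frac{49997}{270} e_{1} - \frac{7379}{135} e_{2} + \frac{8668}{45} e_{1} e_{2}
step 4: -\frac{49997}{270} e_{1} - \frac{7379}{135} e_{2}
Answer: -\frac{7379}{135}


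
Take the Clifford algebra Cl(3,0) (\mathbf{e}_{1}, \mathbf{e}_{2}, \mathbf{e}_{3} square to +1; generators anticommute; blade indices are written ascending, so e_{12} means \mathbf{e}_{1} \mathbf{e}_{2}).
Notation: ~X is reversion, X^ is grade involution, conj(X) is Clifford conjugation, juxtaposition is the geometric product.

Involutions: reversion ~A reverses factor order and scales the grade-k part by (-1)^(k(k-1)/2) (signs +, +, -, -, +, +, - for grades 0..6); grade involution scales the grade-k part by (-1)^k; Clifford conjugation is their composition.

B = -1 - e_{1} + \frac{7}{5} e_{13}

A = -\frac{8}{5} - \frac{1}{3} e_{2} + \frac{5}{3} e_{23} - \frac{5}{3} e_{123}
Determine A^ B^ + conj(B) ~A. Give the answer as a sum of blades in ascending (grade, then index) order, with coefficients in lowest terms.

first term: \frac{8}{5} - \frac{8}{5} e_{1} + 2 e_{2} + 2 e_{12} - \frac{56}{25} e_{13} - \frac{7}{15} e_{123}
second term: \frac{8}{5} - \frac{8}{5} e_{1} - 2 e_{2} - \frac{8}{3} e_{12} + \frac{56}{25} e_{13} + \frac{10}{3} e_{23} - \frac{19}{5} e_{123}
Answer: \frac{16}{5} - \frac{16}{5} e_{1} - \frac{2}{3} e_{12} + \frac{10}{3} e_{23} - \frac{64}{15} e_{123}


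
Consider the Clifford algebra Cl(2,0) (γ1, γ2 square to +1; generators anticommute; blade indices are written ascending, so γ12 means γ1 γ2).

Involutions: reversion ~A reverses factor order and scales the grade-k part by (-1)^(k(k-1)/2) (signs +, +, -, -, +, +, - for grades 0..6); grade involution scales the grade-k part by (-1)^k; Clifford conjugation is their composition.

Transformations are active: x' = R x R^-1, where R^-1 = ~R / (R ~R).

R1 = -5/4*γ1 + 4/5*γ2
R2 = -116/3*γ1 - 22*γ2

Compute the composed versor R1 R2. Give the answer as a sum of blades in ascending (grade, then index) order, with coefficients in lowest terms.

Distribute over the terms of R1 (each basis-blade product reordered to ascending indices, repeated generators contracted through their squares):
(-5/4*γ1) R2 = 145/3 + 55/2*γ12
(4/5*γ2) R2 = -88/5 + 464/15*γ12
Summing the partial products and collecting blades:
Answer: 461/15 + 1753/30*γ12


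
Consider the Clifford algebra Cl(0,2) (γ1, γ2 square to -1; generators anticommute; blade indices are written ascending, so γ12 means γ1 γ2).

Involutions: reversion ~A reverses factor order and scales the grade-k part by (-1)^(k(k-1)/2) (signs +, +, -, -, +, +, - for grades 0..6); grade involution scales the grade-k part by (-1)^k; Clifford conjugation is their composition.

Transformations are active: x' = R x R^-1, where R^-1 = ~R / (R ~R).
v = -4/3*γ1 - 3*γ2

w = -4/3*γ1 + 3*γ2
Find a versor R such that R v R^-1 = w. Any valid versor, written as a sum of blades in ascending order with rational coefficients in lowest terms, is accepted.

Since q(v) = q(w) = -97/9, the sum R = v + w = -8/3*γ1 does the job whenever invertible.
Answer: -8/3*γ1


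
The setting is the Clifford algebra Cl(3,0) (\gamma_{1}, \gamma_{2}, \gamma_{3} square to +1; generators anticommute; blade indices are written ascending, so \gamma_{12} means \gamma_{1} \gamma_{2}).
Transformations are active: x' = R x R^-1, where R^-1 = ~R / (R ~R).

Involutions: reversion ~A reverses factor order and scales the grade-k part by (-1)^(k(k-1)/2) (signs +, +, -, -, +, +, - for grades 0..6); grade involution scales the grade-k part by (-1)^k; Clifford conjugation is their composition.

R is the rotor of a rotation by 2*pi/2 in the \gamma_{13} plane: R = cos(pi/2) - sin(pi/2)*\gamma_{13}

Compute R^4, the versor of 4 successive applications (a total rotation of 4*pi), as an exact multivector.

Rotor phase runs at HALF the rotation angle; powers of one rotor simply add phase, so after 4 steps in \gamma_{13} the phase is 4*pi/2 = 2 \pi and R^4 = cos(2 \pi) - sin(2 \pi)*\gamma_{13}.
cos(2 \pi) = 1 and sin(2 \pi) = 0, so R^4 = 1. The total rotation 4*pi is 2 full turns, so every vector returns to itself, yet the rotor is +1, back on the identity sheet (an even number of 2*pi turns).
Answer: 1


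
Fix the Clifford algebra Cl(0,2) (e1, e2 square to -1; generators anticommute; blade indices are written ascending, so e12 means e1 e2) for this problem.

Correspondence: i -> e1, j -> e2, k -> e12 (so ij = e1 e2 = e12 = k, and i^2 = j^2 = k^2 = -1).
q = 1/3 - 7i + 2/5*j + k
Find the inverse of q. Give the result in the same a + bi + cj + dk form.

In blades: q = 1/3 - 7*e1 + 2/5*e2 + e12.
With qbar = 1/3 + 7*e1 - 2/5*e2 - e12 (scalar fixed, mapped units negated), q qbar = 11311/225 (the sum of squared coefficients), so q^-1 = qbar / (11311/225) = 75/11311 + 1575/11311*e1 - 90/11311*e2 - 225/11311*e12; translating back:
Answer: 75/11311 + 1575/11311*i - 90/11311*j - 225/11311*k


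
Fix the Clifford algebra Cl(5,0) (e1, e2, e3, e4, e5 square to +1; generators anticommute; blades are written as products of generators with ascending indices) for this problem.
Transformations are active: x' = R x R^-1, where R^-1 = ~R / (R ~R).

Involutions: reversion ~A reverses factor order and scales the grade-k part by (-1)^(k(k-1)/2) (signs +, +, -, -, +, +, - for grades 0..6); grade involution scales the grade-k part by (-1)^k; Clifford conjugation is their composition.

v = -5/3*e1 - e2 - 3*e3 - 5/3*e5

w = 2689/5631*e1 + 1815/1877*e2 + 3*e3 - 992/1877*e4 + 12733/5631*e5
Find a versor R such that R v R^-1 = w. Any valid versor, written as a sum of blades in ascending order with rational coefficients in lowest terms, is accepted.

Equal squares first: v^2 = w^2 = 140/9. Then v + w = -2232/1877*e1 - 62/1877*e2 - 992/1877*e4 + 1116/1877*e5 is a versor taking v to w, provided it is invertible.
Answer: -2232/1877*e1 - 62/1877*e2 - 992/1877*e4 + 1116/1877*e5


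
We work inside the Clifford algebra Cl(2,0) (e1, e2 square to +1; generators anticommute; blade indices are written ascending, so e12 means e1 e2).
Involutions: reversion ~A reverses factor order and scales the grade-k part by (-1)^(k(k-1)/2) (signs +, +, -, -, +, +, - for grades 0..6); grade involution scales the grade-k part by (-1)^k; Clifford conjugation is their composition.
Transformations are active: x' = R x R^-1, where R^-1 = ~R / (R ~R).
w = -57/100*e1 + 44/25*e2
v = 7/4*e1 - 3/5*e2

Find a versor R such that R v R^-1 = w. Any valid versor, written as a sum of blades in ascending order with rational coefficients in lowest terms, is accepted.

Since q(v) = q(w) = 1369/400, the sum R = v + w = 59/50*e1 + 29/25*e2 does the job whenever invertible.
Answer: 59/50*e1 + 29/25*e2


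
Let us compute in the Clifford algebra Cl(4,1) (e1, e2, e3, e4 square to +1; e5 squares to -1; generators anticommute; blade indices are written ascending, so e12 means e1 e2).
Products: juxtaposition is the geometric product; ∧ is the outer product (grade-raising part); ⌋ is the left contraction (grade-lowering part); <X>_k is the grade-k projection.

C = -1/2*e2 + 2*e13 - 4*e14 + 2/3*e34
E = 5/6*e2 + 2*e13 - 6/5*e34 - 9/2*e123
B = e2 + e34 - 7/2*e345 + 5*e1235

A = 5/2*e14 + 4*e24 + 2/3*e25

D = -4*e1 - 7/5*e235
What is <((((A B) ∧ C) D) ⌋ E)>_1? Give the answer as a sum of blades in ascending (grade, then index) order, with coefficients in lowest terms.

step 1: -4*e4 - 2/3*e5 - 35/6*e13 - 4*e23 - 5/2*e124 + 35/4*e135 + 7/3*e234 + 14*e235 + 20*e1345 - 71/6*e2345
step 2: -2*e24 - 1/3*e25 - 35/12*e123 - 8*e134 - 4/3*e135 + 8/3*e145 - 4/9*e345 + 16*e1234 - 35/8*e1235 - 46*e12345
step 3: 49/8*e1 - 7/15*e3 + 28/15*e12 + 322/5*e14 - 49/12*e15 + 35/3*e23 + 28/45*e24 + 32*e34 + 16/3*e35 - 32/3*e45 + 8*e124 + 4/3*e125 + 112/5*e145 + 64*e234 - 35/2*e235 + 14/5*e345 + 56/15*e1234 - 56/5*e1245 - 16/9*e1345 + 184*e2345
step 4: 192/5 + 1603/30*e1 + 413/20*e3 + 14/25*e4 + 21/10*e12 - 441/16*e23
step 5: 1603/30*e1 + 413/20*e3 + 14/25*e4
Answer: 1603/30*e1 + 413/20*e3 + 14/25*e4


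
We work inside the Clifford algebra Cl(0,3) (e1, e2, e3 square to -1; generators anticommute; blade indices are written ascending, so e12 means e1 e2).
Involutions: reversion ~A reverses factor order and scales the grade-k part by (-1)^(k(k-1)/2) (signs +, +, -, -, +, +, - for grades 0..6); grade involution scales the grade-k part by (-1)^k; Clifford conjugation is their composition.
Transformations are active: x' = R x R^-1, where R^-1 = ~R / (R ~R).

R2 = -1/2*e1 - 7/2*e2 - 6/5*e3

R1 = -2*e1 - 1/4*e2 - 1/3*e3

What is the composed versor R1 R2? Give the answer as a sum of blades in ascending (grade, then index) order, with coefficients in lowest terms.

Distribute over the terms of R1 (each basis-blade product reordered to ascending indices, repeated generators contracted through their squares):
(-2*e1) R2 = -1 + 7*e12 + 12/5*e13
(-1/4*e2) R2 = -7/8 - 1/8*e12 + 3/10*e23
(-1/3*e3) R2 = -2/5 - 1/6*e13 - 7/6*e23
Summing the partial products and collecting blades:
Answer: -91/40 + 55/8*e12 + 67/30*e13 - 13/15*e23


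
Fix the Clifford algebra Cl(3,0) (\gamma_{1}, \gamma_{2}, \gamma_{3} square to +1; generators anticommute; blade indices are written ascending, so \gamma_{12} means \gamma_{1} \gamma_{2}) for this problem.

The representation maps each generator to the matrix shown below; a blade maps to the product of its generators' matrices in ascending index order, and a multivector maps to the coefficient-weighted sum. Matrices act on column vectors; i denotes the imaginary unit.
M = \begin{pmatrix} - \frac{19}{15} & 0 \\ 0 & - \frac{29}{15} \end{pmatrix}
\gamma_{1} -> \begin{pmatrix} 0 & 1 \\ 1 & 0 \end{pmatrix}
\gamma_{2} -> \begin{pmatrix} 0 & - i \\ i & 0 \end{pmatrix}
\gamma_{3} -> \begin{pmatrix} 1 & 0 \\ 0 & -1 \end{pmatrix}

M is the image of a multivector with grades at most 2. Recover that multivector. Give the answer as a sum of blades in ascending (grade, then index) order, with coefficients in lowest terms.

Method: 1, rho(\gamma_{1}), rho(\gamma_{2}), rho(\gamma_{3}) form a trace-orthogonal basis of the 2x2 complex matrices (tr(X Y) = 2 if X = Y, else 0), so M = m0*1 + m1*rho(\gamma_{1}) + m2*rho(\gamma_{2}) + m3*rho(\gamma_{3}) with m0 = tr(M)/2 = - \frac{8}{5}, m1 = tr(M rho(\gamma_{1}))/2 = 0, m2 = tr(M rho(\gamma_{2}))/2 = 0, m3 = tr(M rho(\gamma_{3}))/2 = \frac{1}{3}.
Multiplying table entries, the bivector images are rho(\gamma_{12}) = i*rho(\gamma_{3}), rho(\gamma_{13}) = -i*rho(\gamma_{2}), rho(\gamma_{23}) = i*rho(\gamma_{1}); with real blade coefficients the real parts of m0..m3 are the coefficients of 1, \gamma_{1}, \gamma_{2}, \gamma_{3} and the imaginary parts give the bivectors (\gamma_{23}: Im m1, \gamma_{13}: -Im m2, \gamma_{12}: Im m3).
Answer: -\frac{8}{5} + \frac{1}{3} \gamma_{3}


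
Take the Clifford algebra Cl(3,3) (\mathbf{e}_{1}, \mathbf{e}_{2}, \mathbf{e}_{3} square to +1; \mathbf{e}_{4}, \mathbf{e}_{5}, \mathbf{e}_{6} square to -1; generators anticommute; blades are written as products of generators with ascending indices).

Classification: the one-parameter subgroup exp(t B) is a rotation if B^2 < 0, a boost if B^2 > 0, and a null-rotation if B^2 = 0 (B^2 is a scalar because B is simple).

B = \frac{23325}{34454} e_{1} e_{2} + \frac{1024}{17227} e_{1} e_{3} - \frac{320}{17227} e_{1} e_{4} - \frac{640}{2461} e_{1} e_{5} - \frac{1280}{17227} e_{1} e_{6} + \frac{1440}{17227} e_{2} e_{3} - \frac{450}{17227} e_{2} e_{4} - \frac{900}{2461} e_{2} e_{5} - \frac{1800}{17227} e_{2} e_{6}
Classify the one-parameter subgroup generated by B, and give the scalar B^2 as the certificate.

B^2 term by term: the squares give (\frac{23325}{34454})^2*(e_{1} e_{2})^2 + (\frac{1024}{17227})^2*(e_{1} e_{3})^2 + (-\frac{320}{17227})^2*(e_{1} e_{4})^2 + (-\frac{640}{2461})^2*(e_{1} e_{5})^2 + (-\frac{1280}{17227})^2*(e_{1} e_{6})^2 + (\frac{1440}{17227})^2*(e_{2} e_{3})^2 + (-\frac{450}{17227})^2*(e_{2} e_{4})^2 + (-\frac{900}{2461})^2*(e_{2} e_{5})^2 + (-\frac{1800}{17227})^2*(e_{2} e_{6})^2 = \frac{544055625}{1187078116}*(-1) + \frac{1048576}{296769529}*(-1) + \frac{102400}{296769529}*(+1) + \frac{409600}{6056521}*(+1) + \frac{1638400}{296769529}*(+1) + \frac{2073600}{296769529}*(-1) + \frac{202500}{296769529}*(+1) + \frac{810000}{6056521}*(+1) + \frac{3240000}{296769529}*(+1) = -\frac{1}{4} (each basis 2-blade squares to minus the product of its generators' squares); cross terms between blades sharing an index anticommute and cancel; the commuting (index-disjoint) pairs give grade-4 terms 2*c*c'*(blade product), which cancel blade by blade — e_{1} e_{2} e_{3} e_{4}: \frac{921600}{296769529} - \frac{921600}{296769529} = 0; e_{1} e_{2} e_{3} e_{5}: \frac{1843200}{42395647} - \frac{1843200}{42395647} = 0; e_{1} e_{2} e_{3} e_{6}: \frac{3686400}{296769529} - \frac{3686400}{296769529} = 0; e_{1} e_{2} e_{4} e_{5}: -\frac{576000}{42395647} + \frac{576000}{42395647} = 0; e_{1} e_{2} e_{4} e_{6}: -\frac{1152000}{296769529} + \frac{1152000}{296769529} = 0; e_{1} e_{2} e_{5} e_{6}: -\frac{2304000}{42395647} + \frac{2304000}{42395647} = 0 — confirming B is simple. So B^2 = -\frac{1}{4}.
Answer: rotation, certificate B^2 = -\frac{1}{4}. Note: conjugating B changes its blade decomposition but never the scalar B^2 = -\frac{1}{4}, whose sign settles the classification.


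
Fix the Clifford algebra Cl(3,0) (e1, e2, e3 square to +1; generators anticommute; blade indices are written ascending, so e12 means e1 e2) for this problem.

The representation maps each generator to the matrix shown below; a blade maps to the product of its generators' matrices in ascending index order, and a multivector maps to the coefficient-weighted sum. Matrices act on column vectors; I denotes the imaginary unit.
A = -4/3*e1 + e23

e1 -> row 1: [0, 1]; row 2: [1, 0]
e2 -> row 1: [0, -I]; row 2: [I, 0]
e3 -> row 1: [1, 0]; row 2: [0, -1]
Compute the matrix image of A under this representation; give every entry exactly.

Bivector images (products of the table entries): rho(e23) = rho(e2)rho(e3) = row 1: [0, I]; row 2: [I, 0].
M = (-4/3)*rho(e1) + (1)*rho(e23), summed entrywise:
Answer: row 1: [0, -4/3 + I]; row 2: [-4/3 + I, 0]


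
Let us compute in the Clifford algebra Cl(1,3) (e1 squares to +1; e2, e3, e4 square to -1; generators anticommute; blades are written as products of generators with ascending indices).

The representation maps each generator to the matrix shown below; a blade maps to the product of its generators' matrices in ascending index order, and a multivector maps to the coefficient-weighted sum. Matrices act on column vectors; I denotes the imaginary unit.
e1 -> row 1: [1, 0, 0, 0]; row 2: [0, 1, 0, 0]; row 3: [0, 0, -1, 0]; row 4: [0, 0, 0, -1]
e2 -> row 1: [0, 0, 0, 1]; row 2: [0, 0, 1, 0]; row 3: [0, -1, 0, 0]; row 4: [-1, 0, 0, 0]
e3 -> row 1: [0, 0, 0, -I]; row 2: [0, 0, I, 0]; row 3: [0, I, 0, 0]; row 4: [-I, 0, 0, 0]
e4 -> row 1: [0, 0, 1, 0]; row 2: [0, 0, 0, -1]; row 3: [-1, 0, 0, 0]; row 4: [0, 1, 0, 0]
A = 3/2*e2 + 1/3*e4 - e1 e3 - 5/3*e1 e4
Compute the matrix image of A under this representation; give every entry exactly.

Bivector images (products of the table entries): rho(e1 e3) = rho(e1)rho(e3) = row 1: [0, 0, 0, -I]; row 2: [0, 0, I, 0]; row 3: [0, -I, 0, 0]; row 4: [I, 0, 0, 0]; rho(e1 e4) = rho(e1)rho(e4) = row 1: [0, 0, 1, 0]; row 2: [0, 0, 0, -1]; row 3: [1, 0, 0, 0]; row 4: [0, -1, 0, 0].
M = (3/2)*rho(e2) + (1/3)*rho(e4) + (-1)*rho(e1 e3) + (-5/3)*rho(e1 e4), summed entrywise:
Answer: row 1: [0, 0, -4/3, 3/2 + I]; row 2: [0, 0, 3/2 - I, 4/3]; row 3: [-2, -3/2 + I, 0, 0]; row 4: [-3/2 - I, 2, 0, 0]


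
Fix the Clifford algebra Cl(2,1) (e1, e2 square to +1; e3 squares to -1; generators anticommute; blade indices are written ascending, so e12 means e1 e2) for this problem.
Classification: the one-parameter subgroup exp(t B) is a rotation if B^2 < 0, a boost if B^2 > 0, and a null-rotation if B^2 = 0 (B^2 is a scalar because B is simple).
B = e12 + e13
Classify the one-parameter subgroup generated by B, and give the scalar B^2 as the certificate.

B^2 term by term: the squares give (1)^2*(e12)^2 + (1)^2*(e13)^2 = 1*(-1) + 1*(+1) = 0 (each basis 2-blade squares to minus the product of its generators' squares); cross terms between blades sharing an index anticommute and cancel. So B^2 = 0.
Answer: null-rotation, certificate B^2 = 0. Why this suffices: the scalar 0 survives any versor conjugation, so its sign alone determines the class however B is presented.


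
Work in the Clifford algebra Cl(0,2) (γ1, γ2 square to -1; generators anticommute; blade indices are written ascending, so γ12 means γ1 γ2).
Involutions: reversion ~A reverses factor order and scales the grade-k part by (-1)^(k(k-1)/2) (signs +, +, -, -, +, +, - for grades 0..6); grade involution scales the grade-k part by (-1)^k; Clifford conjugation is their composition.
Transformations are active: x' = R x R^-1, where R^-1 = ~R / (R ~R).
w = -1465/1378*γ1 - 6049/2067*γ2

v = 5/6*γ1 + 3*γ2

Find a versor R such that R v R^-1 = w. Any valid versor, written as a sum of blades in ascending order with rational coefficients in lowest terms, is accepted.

Construction: equal norms (both -349/36) license R = v + w = -475/2067*γ1 + 152/2067*γ2 — nothing changes along that direction, while (v - w)/2 changes sign, so v maps onto w.
Answer: -475/2067*γ1 + 152/2067*γ2


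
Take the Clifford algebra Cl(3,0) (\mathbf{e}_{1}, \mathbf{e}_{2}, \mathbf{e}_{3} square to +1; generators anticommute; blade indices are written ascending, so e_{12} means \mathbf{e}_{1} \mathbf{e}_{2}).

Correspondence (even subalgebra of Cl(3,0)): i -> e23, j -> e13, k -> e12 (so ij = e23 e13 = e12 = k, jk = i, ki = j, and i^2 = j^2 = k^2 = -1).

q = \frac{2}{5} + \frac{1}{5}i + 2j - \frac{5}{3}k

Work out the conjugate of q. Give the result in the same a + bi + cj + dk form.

In blades: q = \frac{2}{5} - \frac{5}{3} e_{12} + 2 e_{13} + \frac{1}{5} e_{23}.
Quaternion conjugation is reversion on the even subalgebra: the scalar is fixed and every grade-2 blade flips sign, giving \frac{2}{5} + \frac{5}{3} e_{12} - 2 e_{13} - \frac{1}{5} e_{23}; translating back:
Answer: \frac{2}{5} - \frac{1}{5}i - 2j + \frac{5}{3}k


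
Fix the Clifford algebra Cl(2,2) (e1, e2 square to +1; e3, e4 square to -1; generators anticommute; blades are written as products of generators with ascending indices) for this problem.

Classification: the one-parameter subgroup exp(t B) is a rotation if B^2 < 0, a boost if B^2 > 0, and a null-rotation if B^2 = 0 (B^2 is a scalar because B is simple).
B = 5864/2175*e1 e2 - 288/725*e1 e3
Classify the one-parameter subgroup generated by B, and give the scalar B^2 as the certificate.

B^2 term by term: the squares give (5864/2175)^2*(e1 e2)^2 + (-288/725)^2*(e1 e3)^2 = 34386496/4730625*(-1) + 82944/525625*(+1) = -64/9 (each basis 2-blade squares to minus the product of its generators' squares); cross terms between blades sharing an index anticommute and cancel. So B^2 = -64/9.
Answer: rotation, certificate B^2 = -64/9. Why this suffices: the scalar -64/9 survives any versor conjugation, so its sign alone determines the class however B is presented.


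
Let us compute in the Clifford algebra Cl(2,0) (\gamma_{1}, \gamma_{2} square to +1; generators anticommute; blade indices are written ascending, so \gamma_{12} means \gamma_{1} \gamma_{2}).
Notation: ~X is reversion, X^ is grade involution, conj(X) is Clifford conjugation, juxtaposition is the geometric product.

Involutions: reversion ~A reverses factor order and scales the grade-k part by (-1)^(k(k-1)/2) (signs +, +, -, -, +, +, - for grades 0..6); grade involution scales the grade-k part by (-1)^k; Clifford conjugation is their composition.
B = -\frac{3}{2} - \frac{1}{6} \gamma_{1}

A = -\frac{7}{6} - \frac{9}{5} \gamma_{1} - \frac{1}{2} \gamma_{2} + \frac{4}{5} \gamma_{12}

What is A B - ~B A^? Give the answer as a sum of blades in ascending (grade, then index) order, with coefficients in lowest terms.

first term: \frac{41}{20} + \frac{521}{180} \gamma_{1} + \frac{53}{60} \gamma_{2} - \frac{77}{60} \gamma_{12}
second term: \frac{29}{20} - \frac{451}{180} \gamma_{1} - \frac{53}{60} \gamma_{2} - \frac{77}{60} \gamma_{12}
Answer: \frac{3}{5} + \frac{27}{5} \gamma_{1} + \frac{53}{30} \gamma_{2}


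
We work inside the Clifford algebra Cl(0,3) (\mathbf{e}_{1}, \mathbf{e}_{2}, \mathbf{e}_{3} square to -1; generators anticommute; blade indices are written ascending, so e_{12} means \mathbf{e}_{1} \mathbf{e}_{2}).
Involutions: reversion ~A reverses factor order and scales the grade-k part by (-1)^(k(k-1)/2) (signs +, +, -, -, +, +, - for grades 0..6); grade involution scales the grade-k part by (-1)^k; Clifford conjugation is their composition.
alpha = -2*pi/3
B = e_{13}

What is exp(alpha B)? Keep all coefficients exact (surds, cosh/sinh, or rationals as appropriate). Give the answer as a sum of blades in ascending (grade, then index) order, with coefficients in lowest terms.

B^2 = (1)^2*(e_{13})^2 = 1*(-1) = -1 (a basis 2-blade squares to minus the product of its generators' squares).
B^2 = -1 — the series telescopes trigonometrically here: l = 1, alpha*l = - \frac{2 \pi}{3}, so exp(alpha B) = cos(- \frac{2 \pi}{3}) + (sin(- \frac{2 \pi}{3})/1)*B = - \frac{1}{2} + (- \frac{\sqrt{3}}{2})*B.
Answer: - \frac{1}{2} - \frac{\sqrt{3}}{2} e_{13}


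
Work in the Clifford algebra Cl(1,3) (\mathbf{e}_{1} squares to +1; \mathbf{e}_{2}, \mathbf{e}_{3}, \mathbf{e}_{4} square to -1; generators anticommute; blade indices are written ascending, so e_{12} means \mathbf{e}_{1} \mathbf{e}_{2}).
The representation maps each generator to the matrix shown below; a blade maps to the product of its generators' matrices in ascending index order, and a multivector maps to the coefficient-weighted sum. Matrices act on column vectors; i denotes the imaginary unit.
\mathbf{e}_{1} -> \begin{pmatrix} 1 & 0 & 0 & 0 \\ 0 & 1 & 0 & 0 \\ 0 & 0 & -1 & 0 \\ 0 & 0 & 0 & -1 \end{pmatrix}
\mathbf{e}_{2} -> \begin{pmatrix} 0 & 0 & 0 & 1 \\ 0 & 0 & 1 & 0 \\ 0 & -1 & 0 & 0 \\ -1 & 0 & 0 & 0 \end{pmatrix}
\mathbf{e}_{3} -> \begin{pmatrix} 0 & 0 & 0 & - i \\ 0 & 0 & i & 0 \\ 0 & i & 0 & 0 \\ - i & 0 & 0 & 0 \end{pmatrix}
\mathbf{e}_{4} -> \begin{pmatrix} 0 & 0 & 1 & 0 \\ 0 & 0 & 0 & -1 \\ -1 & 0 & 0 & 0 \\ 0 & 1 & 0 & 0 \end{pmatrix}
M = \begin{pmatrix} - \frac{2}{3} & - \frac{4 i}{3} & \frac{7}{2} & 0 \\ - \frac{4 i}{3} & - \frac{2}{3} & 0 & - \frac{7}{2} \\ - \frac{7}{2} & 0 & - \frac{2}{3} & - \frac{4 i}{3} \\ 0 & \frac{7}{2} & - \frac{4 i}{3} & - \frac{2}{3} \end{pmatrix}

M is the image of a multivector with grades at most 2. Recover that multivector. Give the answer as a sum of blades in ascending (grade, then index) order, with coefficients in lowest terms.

Method: the blade images are trace-orthogonal — tr(rho(e_A) rho(e_B)^-1) = 4 if A = B and 0 otherwise — and rho(e_A)^-1 = (e_A)^2 * rho(e_A) with (e_A)^2 = +1 or -1, so the coefficient of e_A in the preimage is (e_A)^2 * tr(M rho(e_A))/4.
Nonzero projections over blades of grade <= 2: 1: (1)^2 = +1, tr(M 1) = - \frac{8}{3}, coefficient -\frac{2}{3}; e_{4}: (e_{4})^2 = -1, tr(M rho(e_{4})) = -14, coefficient \frac{7}{2}; e_{34}: (e_{34})^2 = -1, tr(M rho(e_{34})) = - \frac{16}{3}, coefficient \frac{4}{3}. Every other blade of grade <= 2 projects to 0.
Answer: -\frac{2}{3} + \frac{7}{2} e_{4} + \frac{4}{3} e_{34}


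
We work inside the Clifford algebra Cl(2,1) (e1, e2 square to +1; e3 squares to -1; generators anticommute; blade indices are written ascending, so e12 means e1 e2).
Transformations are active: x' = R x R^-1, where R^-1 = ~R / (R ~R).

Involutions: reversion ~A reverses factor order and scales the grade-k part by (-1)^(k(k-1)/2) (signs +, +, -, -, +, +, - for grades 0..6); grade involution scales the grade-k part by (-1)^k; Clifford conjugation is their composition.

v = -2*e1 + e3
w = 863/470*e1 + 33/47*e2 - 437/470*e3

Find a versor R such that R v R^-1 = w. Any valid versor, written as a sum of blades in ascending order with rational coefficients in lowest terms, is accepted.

Equal squares first: v^2 = w^2 = 3. Then v + w = -77/470*e1 + 33/47*e2 + 33/470*e3 is a versor taking v to w, provided it is invertible.
Answer: -77/470*e1 + 33/47*e2 + 33/470*e3


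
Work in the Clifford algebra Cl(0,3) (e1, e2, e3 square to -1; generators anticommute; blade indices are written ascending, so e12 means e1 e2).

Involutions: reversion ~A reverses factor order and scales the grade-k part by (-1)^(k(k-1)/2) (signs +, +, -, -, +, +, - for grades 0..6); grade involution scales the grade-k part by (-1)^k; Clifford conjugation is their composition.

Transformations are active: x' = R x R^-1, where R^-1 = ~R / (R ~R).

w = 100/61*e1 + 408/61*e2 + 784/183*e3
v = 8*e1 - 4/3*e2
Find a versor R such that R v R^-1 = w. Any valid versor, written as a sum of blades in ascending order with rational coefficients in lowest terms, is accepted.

The midline construction: v and w both square to -592/9, so reflecting in their sum 588/61*e1 + 980/183*e2 + 784/183*e3 exchanges them.
Answer: 588/61*e1 + 980/183*e2 + 784/183*e3


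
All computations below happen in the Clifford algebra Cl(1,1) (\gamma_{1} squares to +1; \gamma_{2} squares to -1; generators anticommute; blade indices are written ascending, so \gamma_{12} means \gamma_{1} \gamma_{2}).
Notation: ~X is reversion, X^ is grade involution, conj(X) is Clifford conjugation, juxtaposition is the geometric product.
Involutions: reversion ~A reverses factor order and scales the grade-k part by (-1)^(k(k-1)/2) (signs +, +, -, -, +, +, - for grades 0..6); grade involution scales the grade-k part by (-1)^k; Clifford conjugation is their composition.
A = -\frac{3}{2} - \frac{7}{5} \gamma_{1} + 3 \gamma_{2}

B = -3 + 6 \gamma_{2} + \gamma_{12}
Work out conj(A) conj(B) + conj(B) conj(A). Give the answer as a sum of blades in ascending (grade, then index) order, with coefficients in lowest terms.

first term: -\frac{27}{2} - \frac{6}{5} \gamma_{1} + \frac{83}{5} \gamma_{2} - \frac{69}{10} \gamma_{12}
second term: -\frac{27}{2} - \frac{36}{5} \gamma_{1} + \frac{97}{5} \gamma_{2} + \frac{99}{10} \gamma_{12}
Answer: -27 - \frac{42}{5} \gamma_{1} + 36 \gamma_{2} + 3 \gamma_{12}


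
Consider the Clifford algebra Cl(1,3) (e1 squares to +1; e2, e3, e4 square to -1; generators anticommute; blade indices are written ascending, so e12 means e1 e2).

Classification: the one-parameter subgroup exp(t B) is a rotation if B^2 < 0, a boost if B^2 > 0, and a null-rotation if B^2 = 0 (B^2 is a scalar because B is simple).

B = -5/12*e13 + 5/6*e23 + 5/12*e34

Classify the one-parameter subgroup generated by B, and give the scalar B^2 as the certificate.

B^2 term by term: the squares give (-5/12)^2*(e13)^2 + (5/6)^2*(e23)^2 + (5/12)^2*(e34)^2 = 25/144*(+1) + 25/36*(-1) + 25/144*(-1) = -25/36 (each basis 2-blade squares to minus the product of its generators' squares); cross terms between blades sharing an index anticommute and cancel. So B^2 = -25/36.
Answer: rotation, certificate B^2 = -25/36. The scalar -25/36 is the complete invariant here: its sign names the subgroup type.


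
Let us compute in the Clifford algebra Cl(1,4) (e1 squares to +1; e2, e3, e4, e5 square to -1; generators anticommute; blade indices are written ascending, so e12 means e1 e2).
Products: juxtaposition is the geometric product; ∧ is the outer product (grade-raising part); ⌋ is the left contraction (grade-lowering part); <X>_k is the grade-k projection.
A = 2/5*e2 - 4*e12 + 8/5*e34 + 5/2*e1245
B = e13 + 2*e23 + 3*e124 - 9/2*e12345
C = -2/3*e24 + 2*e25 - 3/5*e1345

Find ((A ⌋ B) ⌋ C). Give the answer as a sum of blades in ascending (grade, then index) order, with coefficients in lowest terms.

step 1: 209/20*e3 - 12*e4 + 6/5*e14 + 36/5*e125 + 18*e345 - 9/5*e1345
step 2: -27/25 + 54/5*e1 + 8*e2 + 18/25*e35 - 36/5*e135 - 627/100*e145
Answer: -27/25 + 54/5*e1 + 8*e2 + 18/25*e35 - 36/5*e135 - 627/100*e145


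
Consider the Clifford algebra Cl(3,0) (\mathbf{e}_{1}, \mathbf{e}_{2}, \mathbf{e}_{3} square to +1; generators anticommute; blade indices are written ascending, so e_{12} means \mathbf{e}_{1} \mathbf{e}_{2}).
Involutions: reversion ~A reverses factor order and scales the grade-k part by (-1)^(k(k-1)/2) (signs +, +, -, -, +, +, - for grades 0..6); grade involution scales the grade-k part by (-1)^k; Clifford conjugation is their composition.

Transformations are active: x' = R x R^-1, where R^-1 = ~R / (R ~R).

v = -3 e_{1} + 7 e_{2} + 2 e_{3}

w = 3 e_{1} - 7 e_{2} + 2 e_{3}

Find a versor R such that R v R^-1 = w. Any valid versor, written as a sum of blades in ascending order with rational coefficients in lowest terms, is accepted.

Key observation: q(v) = q(w) = 62 (sandwiches preserve the norm), so R = v + w = 4 e_{3} works whenever it is invertible — the component of v along it is kept and (v - w)/2 reverses, sending v to w.
Answer: 4 e_{3}


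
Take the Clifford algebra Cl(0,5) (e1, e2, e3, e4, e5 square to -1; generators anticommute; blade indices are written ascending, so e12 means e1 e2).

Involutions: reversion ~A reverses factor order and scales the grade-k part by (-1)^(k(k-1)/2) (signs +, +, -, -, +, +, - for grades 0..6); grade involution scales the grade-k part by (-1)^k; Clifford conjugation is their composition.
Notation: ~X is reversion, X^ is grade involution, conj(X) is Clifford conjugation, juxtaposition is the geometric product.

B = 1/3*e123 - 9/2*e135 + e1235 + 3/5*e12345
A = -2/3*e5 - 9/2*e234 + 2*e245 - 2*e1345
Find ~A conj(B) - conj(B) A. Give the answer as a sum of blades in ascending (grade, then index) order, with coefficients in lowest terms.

first term: -6/5*e2 + 9*e4 - 21/5*e13 + 3/2*e14 + 27/10*e15 + 2*e24 - 2/3*e123 + 2*e134 + 9/2*e145 - 2/3*e245 + 43/5*e1234 + 2/9*e1235 + 81/4*e1245 - 2/3*e1345
second term: -6/5*e2 - 9*e4 - 9/5*e13 + 3/2*e14 - 27/10*e15 - 2*e24 + 2/3*e123 - 2*e134 - 9/2*e145 - 2/3*e245 - 47/5*e1234 - 2/9*e1235 - 81/4*e1245 + 2/3*e1345
Answer: 18*e4 - 12/5*e13 + 27/5*e15 + 4*e24 - 4/3*e123 + 4*e134 + 9*e145 + 18*e1234 + 4/9*e1235 + 81/2*e1245 - 4/3*e1345


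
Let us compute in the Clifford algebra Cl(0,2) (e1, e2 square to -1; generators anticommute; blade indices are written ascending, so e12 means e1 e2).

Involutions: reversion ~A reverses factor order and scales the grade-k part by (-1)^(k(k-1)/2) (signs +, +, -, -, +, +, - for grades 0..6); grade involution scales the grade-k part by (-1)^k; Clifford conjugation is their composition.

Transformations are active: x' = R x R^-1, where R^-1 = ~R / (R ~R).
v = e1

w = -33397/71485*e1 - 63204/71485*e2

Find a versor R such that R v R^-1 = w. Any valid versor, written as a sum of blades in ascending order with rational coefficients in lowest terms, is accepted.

Construction: equal norms (both -1) license R = v + w = 38088/71485*e1 - 63204/71485*e2 — nothing changes along that direction, while (v - w)/2 changes sign, so v maps onto w.
Answer: 38088/71485*e1 - 63204/71485*e2


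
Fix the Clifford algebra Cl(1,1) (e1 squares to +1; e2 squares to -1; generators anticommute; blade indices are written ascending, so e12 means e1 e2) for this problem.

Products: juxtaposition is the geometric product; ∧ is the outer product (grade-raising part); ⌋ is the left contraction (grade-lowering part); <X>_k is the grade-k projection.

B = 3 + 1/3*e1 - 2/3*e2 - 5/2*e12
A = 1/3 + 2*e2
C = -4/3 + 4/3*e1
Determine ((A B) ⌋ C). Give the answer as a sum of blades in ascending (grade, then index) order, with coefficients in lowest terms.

step 1: 7/3 - 44/9*e1 + 52/9*e2 - 3/2*e12
step 2: -260/27 + 28/9*e1
Answer: -260/27 + 28/9*e1


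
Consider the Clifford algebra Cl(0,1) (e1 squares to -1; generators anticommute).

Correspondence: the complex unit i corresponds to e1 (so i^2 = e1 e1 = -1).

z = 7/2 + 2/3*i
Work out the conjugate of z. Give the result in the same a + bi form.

In blades: z = 7/2 + 2/3*e1.
Conjugation here is Clifford conjugation: the scalar is fixed and the grade-1 and grade-2 blades all flip sign, giving 7/2 - 2/3*e1; translating back:
Answer: 7/2 - 2/3*i


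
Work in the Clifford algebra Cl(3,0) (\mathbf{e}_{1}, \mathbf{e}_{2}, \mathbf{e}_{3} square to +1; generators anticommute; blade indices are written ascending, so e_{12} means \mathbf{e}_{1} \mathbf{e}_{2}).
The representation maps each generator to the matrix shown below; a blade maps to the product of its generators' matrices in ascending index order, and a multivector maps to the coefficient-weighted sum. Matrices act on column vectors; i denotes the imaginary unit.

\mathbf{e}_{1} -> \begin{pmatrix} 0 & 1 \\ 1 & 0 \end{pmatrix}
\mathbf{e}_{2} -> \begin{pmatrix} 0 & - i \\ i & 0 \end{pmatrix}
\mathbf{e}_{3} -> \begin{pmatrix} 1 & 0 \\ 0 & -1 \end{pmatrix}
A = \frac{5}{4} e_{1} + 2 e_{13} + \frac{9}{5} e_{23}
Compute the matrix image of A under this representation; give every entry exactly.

Bivector images (products of the table entries): rho(e_{13}) = rho(\mathbf{e}_{1})rho(\mathbf{e}_{3}) = \begin{pmatrix} 0 & -1 \\ 1 & 0 \end{pmatrix}; rho(e_{23}) = rho(\mathbf{e}_{2})rho(\mathbf{e}_{3}) = \begin{pmatrix} 0 & i \\ i & 0 \end{pmatrix}.
M = (\frac{5}{4})*rho(e_{1}) + (2)*rho(e_{13}) + (\frac{9}{5})*rho(e_{23}), summed entrywise:
Answer: \begin{pmatrix} 0 & - \frac{3}{4} + \frac{9 i}{5} \\ \frac{13}{4} + \frac{9 i}{5} & 0 \end{pmatrix}


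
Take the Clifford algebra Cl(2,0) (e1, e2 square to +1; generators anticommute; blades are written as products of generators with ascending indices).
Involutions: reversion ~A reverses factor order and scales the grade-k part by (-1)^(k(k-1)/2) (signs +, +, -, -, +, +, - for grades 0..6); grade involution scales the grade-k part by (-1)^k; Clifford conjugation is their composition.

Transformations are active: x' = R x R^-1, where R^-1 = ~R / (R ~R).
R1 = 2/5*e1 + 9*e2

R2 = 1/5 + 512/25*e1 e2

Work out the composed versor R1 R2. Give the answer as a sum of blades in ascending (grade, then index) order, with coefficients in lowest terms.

Distribute over the terms of R1 (each basis-blade product reordered to ascending indices, repeated generators contracted through their squares):
(2/5*e1) R2 = 2/25*e1 + 1024/125*e2
(9*e2) R2 = -4608/25*e1 + 9/5*e2
Summing the partial products and collecting blades:
Answer: -4606/25*e1 + 1249/125*e2


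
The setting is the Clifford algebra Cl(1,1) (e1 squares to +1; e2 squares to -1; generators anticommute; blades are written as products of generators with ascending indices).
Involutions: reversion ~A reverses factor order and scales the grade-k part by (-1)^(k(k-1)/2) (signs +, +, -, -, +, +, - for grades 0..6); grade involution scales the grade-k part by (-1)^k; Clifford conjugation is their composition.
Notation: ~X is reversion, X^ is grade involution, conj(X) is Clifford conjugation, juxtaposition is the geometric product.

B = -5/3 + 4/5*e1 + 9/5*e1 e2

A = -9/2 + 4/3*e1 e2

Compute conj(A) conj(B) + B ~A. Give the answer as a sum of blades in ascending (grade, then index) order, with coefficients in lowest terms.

first term: 99/10 + 18/5*e1 - 16/15*e2 + 929/90*e1 e2
second term: 51/10 - 18/5*e1 - 16/15*e2 - 529/90*e1 e2
Answer: 15 - 32/15*e2 + 40/9*e1 e2


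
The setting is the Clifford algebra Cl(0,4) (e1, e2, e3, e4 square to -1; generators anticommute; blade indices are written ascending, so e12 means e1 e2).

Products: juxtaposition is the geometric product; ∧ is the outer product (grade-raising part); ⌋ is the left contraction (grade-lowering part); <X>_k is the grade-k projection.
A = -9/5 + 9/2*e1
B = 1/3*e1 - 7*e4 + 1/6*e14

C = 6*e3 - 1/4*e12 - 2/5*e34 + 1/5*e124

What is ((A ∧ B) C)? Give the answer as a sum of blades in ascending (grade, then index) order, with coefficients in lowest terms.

step 1: -3/5*e1 + 63/5*e4 - 159/5*e14
step 2: -651/100*e2 - 126/25*e3 - 63/25*e12 + 228/25*e13 - 783/100*e24 - 378/5*e34 - 63/20*e124 + 4776/25*e134
Answer: -651/100*e2 - 126/25*e3 - 63/25*e12 + 228/25*e13 - 783/100*e24 - 378/5*e34 - 63/20*e124 + 4776/25*e134


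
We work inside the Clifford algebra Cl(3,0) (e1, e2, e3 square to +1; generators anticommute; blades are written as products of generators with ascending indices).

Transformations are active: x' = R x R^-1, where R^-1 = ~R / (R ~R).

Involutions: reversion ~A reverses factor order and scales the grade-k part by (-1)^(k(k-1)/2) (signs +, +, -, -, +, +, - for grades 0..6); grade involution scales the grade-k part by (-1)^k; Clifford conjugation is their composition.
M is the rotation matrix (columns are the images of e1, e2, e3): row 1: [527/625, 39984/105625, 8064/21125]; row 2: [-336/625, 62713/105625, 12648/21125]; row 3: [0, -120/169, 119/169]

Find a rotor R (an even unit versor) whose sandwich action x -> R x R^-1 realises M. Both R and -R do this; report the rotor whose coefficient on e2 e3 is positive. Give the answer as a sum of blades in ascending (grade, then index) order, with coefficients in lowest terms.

Method: write R = a + b12*e1 e2 + b13*e1 e3 + b23*e2 e3 with a^2 + b12^2 + b13^2 + b23^2 = 1 (so R^-1 = ~R). Expanding the columns R e_j ~R gives tr M = 4a^2 - 1 and, from the antisymmetric part, M21 - M12 = -4a*b12, M13 - M31 = 4a*b13, M32 - M23 = -4a*b23.
Here tr M = 226151/105625, so a^2 = (1 + tr M)/4 = 82944/105625 and a = ±288/325. Taking a = 288/325: M21 - M12 = -96768/105625, M13 - M31 = 8064/21125, M32 - M23 = -27648/21125, giving b12 = 84/325, b13 = 7/65, b23 = 24/65, i.e. R = 288/325 + 84/325*e1 e2 + 7/65*e1 e3 + 24/65*e2 e3.
Its e2 e3 coefficient is already positive.
Answer: 288/325 + 84/325*e1 e2 + 7/65*e1 e3 + 24/65*e2 e3. Uniqueness: Spin(3) -> SO(3) maps R and -R to the same rotation of trace 226151/105625; fixing the sign of the e2 e3 coefficient removes the ambiguity.
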